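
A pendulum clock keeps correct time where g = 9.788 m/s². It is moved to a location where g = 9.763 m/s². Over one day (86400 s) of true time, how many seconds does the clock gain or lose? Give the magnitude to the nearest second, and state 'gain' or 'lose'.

The clock's period scales as T ∝ 1/√g, so T'/T = √(9.788/9.763) = 1.00128.
In 86400 s of true time the clock registers 86400/1.00128 = 86289.6 s, so it loses 110 s.

lose 110 s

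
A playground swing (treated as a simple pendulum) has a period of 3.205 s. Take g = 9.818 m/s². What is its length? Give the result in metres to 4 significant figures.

From T = 2π√(L/g), L = gT²/(4π²) = 9.818 × 3.2050²/(4π²) = 2.555 m.

2.555 m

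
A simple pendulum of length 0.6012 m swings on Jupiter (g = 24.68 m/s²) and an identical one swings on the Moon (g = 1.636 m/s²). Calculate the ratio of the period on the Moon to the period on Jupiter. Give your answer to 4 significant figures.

T ∝ 1/√g, so T₂/T₁ = √(g₁/g₂) = √(24.68/1.636) = 3.884.

3.884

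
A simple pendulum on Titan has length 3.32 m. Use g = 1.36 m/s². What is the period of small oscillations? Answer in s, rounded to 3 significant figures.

T = 2π√(L/g) = 2π√(3.32/1.36) = 2π × 1.562 = 9.82 s.

9.82 s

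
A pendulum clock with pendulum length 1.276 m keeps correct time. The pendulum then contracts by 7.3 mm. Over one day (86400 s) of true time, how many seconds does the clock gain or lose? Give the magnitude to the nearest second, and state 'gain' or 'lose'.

gain 248 s

T ∝ √L, so T'/T = √(1.26870/1.276) = 0.997135.
In 86400 s of true time the clock registers 86400/0.997135 = 86648.2 s, so it gains 248 s.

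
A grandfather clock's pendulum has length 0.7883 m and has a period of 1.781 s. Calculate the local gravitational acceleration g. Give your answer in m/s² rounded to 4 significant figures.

From T = 2π√(L/g), g = 4π²L/T² = 4π² × 0.7883/1.7810² = 9.811 m/s².

9.811 m/s²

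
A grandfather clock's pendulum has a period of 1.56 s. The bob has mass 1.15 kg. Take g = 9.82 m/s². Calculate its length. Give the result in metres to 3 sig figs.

0.605 m

From T = 2π√(L/g), L = gT²/(4π²) = 9.82 × 1.560²/(4π²) = 0.605 m.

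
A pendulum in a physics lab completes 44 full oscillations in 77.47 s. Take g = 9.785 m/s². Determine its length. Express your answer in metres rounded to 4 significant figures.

T = 77.47/44 = 1.7607 s.
From T = 2π√(L/g), L = gT²/(4π²) = 9.785 × 1.7607²/(4π²) = 0.7684 m.

0.7684 m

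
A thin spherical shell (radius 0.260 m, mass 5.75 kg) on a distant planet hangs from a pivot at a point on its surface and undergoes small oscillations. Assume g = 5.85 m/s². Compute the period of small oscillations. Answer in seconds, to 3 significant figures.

1.71 s

I_cm = (2/3)mr² = 0.2591 kg·m². The pivot is at distance d = 0.260 m from the centre of mass.
By the parallel-axis theorem, I = I_cm + md² = 0.2591 + 0.3887 = 0.6478 kg·m².
T = 2π√(I/(mgd)) = 2π√(0.6478/(5.75 × 5.85 × 0.260)) = 1.71 s.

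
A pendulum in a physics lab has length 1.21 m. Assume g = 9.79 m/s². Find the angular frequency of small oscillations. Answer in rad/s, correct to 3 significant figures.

ω = √(g/L) = √(9.79/1.21) = 2.84 rad/s.

2.84 rad/s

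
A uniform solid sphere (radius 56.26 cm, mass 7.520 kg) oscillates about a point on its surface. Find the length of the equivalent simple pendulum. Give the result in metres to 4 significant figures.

The equivalent simple-pendulum length is L_eq = I/(md), where I is about the pivot and d = 0.56260 m.
I_cm = (2/5)mR² = 0.95209 kg·m², so I = I_cm + md² = 0.95209 + 2.3802 = 3.3323 kg·m².
L_eq = 3.3323/(7.520 × 0.56260) = 0.7876 m.

0.7876 m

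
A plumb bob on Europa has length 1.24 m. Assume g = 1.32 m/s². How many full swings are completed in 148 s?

24

T = 2π√(L/g) = 2π√(1.24/1.32) = 6.090 s.
Number of complete oscillations = ⌊148/6.090⌋ = ⌊24.30⌋ = 24.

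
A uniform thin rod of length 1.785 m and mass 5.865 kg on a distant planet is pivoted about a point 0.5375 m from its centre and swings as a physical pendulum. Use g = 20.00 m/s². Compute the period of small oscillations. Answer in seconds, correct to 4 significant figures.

1.427 s

For a physical pendulum T = 2π√(I/(mgd)), with d = 0.53750 m from pivot to centre of mass.
I_cm = mL²/12 = 5.865 × 1.785²/12 = 1.5573 kg·m²; I = I_cm + md² = 1.5573 + 5.865 × 0.53750² = 3.2517 kg·m².
T = 2π√(3.2517/(5.865 × 20.00 × 0.53750)) = 1.427 s.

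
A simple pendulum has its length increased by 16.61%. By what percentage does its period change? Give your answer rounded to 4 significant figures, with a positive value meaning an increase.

7.986%

T ∝ √L, so T'/T = √(1.1661) = 1.0799.
Percentage change in T = (1.0799 − 1) × 100% = 7.986%.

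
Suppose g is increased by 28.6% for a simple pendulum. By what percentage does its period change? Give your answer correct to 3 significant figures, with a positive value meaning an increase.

-11.8%

T ∝ 1/√g, so T'/T = 1/√(1.286) = 0.8818.
Percentage change in T = (0.8818 − 1) × 100% = -11.8%.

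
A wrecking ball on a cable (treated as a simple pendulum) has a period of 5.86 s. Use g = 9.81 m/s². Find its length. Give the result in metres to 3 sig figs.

From T = 2π√(L/g), L = gT²/(4π²) = 9.81 × 5.860²/(4π²) = 8.53 m.

8.53 m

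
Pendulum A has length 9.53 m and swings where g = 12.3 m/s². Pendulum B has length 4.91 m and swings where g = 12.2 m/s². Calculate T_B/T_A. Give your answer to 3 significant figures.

T = 2π√(L/g), so T_B/T_A = √((L_B/g_B)/(L_A/g_A)) = √((4.91/12.2)/(9.53/12.3)) = 0.721.

0.721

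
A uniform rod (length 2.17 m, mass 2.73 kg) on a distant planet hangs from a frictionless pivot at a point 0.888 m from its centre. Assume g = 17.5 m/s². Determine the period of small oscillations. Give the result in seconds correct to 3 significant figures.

1.73 s

For a physical pendulum T = 2π√(I/(mgd)), with d = 0.8880 m from pivot to centre of mass.
I_cm = mL²/12 = 2.73 × 2.17²/12 = 1.071 kg·m²; I = I_cm + md² = 1.071 + 2.73 × 0.8880² = 3.224 kg·m².
T = 2π√(3.224/(2.73 × 17.5 × 0.8880)) = 1.73 s.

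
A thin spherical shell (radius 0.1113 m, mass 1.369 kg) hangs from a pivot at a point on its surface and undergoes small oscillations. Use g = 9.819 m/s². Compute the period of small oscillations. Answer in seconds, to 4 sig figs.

0.8636 s

I_cm = (2/3)mr² = 0.011306 kg·m². The pivot is at distance d = 0.1113 m from the centre of mass.
By the parallel-axis theorem, I = I_cm + md² = 0.011306 + 0.016959 = 0.028265 kg·m².
T = 2π√(I/(mgd)) = 2π√(0.028265/(1.369 × 9.819 × 0.1113)) = 0.8636 s.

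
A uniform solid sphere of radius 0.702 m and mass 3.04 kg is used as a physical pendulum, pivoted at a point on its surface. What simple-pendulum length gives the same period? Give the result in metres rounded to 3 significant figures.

0.983 m

The equivalent simple-pendulum length is L_eq = I/(md), where I is about the pivot and d = 0.7020 m.
I_cm = (2/5)mR² = 0.5992 kg·m², so I = I_cm + md² = 0.5992 + 1.498 = 2.097 kg·m².
L_eq = 2.097/(3.04 × 0.7020) = 0.983 m.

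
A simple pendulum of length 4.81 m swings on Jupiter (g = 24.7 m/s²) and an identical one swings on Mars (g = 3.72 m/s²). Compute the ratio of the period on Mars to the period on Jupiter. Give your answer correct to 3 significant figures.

T ∝ 1/√g, so T₂/T₁ = √(g₁/g₂) = √(24.7/3.72) = 2.58.

2.58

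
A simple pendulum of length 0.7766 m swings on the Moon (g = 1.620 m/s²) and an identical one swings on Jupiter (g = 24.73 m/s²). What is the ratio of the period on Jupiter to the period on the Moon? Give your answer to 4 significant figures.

0.2559

T ∝ 1/√g, so T₂/T₁ = √(g₁/g₂) = √(1.620/24.73) = 0.2559.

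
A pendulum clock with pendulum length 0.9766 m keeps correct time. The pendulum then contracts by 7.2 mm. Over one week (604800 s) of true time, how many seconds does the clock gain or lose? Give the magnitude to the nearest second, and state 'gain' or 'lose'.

T ∝ √L, so T'/T = √(0.96940/0.9766) = 0.996307.
In 604800 s of true time the clock registers 604800/0.996307 = 607041.9 s, so it gains 2242 s.

gain 2242 s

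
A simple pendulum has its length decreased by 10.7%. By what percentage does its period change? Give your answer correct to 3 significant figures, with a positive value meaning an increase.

-5.50%

T ∝ √L, so T'/T = √(0.8930) = 0.9450.
Percentage change in T = (0.9450 − 1) × 100% = -5.50%.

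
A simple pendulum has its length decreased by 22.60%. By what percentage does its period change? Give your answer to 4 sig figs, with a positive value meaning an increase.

-12.02%

T ∝ √L, so T'/T = √(0.77400) = 0.87977.
Percentage change in T = (0.87977 − 1) × 100% = -12.02%.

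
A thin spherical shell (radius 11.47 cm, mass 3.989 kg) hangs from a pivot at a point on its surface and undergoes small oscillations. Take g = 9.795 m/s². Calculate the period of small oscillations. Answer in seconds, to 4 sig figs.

0.8778 s

I_cm = (2/3)mr² = 0.034986 kg·m². The pivot is at distance d = 0.1147 m from the centre of mass.
By the parallel-axis theorem, I = I_cm + md² = 0.034986 + 0.052480 = 0.087466 kg·m².
T = 2π√(I/(mgd)) = 2π√(0.087466/(3.989 × 9.795 × 0.1147)) = 0.8778 s.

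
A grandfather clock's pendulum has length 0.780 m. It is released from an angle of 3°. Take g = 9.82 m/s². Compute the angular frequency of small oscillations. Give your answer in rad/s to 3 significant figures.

ω = √(g/L) = √(9.82/0.780) = 3.55 rad/s.

3.55 rad/s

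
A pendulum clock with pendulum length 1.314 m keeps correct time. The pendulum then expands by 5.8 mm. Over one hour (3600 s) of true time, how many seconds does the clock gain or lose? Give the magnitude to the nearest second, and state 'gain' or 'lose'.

lose 8 s

T ∝ √L, so T'/T = √(1.31980/1.314) = 1.00220.
In 3600 s of true time the clock registers 3600/1.00220 = 3592.1 s, so it loses 8 s.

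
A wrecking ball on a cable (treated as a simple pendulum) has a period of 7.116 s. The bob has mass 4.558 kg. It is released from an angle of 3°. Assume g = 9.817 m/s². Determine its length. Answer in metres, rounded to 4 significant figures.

12.59 m

From T = 2π√(L/g), L = gT²/(4π²) = 9.817 × 7.1160²/(4π²) = 12.59 m.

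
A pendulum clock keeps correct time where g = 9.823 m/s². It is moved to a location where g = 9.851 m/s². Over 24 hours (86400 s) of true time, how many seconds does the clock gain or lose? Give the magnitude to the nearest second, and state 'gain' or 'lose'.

gain 123 s

The clock's period scales as T ∝ 1/√g, so T'/T = √(9.823/9.851) = 0.998578.
In 86400 s of true time the clock registers 86400/0.998578 = 86523.1 s, so it gains 123 s.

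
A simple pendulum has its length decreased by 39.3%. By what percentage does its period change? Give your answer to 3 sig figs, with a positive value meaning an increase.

-22.1%

T ∝ √L, so T'/T = √(0.6070) = 0.7791.
Percentage change in T = (0.7791 − 1) × 100% = -22.1%.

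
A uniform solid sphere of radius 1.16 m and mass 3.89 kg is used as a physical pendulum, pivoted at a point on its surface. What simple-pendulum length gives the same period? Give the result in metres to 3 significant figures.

1.62 m

The equivalent simple-pendulum length is L_eq = I/(md), where I is about the pivot and d = 1.160 m.
I_cm = (2/5)mR² = 2.094 kg·m², so I = I_cm + md² = 2.094 + 5.234 = 7.328 kg·m².
L_eq = 7.328/(3.89 × 1.160) = 1.62 m.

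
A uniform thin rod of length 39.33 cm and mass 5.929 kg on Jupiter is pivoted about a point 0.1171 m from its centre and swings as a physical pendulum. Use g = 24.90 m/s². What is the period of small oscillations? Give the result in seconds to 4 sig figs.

For a physical pendulum T = 2π√(I/(mgd)), with d = 0.11710 m from pivot to centre of mass.
I_cm = mL²/12 = 5.929 × 0.3933²/12 = 0.076427 kg·m²; I = I_cm + md² = 0.076427 + 5.929 × 0.11710² = 0.15773 kg·m².
T = 2π√(0.15773/(5.929 × 24.90 × 0.11710)) = 0.6002 s.

0.6002 s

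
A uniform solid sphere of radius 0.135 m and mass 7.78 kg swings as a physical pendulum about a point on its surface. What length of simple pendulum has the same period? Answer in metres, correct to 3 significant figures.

0.189 m

The equivalent simple-pendulum length is L_eq = I/(md), where I is about the pivot and d = 0.1350 m.
I_cm = (2/5)mR² = 0.05672 kg·m², so I = I_cm + md² = 0.05672 + 0.1418 = 0.1985 kg·m².
L_eq = 0.1985/(7.78 × 0.1350) = 0.189 m.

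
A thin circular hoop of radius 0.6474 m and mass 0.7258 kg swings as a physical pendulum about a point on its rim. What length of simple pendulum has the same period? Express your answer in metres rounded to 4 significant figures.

The equivalent simple-pendulum length is L_eq = I/(md), where I is about the pivot and d = 0.64740 m.
I_cm = mR² = 0.30420 kg·m², so I = I_cm + md² = 0.30420 + 0.30420 = 0.60840 kg·m².
L_eq = 0.60840/(0.7258 × 0.64740) = 1.295 m.

1.295 m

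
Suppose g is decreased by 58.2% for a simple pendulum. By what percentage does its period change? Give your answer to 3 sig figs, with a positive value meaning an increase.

54.7%

T ∝ 1/√g, so T'/T = 1/√(0.4180) = 1.547.
Percentage change in T = (1.547 − 1) × 100% = 54.7%.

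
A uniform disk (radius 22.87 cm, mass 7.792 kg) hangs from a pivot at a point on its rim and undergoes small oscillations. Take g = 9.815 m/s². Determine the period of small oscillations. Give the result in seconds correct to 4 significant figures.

1.175 s

I_cm = ½mr² = 0.20378 kg·m². The pivot is at distance d = 0.2287 m from the centre of mass.
By the parallel-axis theorem, I = I_cm + md² = 0.20378 + 0.40755 = 0.61133 kg·m².
T = 2π√(I/(mgd)) = 2π√(0.61133/(7.792 × 9.815 × 0.2287)) = 1.175 s.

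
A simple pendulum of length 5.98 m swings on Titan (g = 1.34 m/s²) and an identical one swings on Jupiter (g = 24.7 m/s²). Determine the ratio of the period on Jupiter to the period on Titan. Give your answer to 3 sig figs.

0.233

T ∝ 1/√g, so T₂/T₁ = √(g₁/g₂) = √(1.34/24.7) = 0.233.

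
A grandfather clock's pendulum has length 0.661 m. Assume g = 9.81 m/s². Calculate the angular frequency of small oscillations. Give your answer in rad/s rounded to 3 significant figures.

ω = √(g/L) = √(9.81/0.661) = 3.85 rad/s.

3.85 rad/s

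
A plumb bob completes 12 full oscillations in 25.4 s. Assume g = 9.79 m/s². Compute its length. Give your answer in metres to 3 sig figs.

1.11 m

T = 25.4/12 = 2.117 s.
From T = 2π√(L/g), L = gT²/(4π²) = 9.79 × 2.117²/(4π²) = 1.11 m.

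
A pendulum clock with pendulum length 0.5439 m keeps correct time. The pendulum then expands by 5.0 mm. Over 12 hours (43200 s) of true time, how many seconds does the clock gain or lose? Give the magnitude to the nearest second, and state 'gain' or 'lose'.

lose 197 s

T ∝ √L, so T'/T = √(0.54890/0.5439) = 1.00459.
In 43200 s of true time the clock registers 43200/1.00459 = 43002.8 s, so it loses 197 s.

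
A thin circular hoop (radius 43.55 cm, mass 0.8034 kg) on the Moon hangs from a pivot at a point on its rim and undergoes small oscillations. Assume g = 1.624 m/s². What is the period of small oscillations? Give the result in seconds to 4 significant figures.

I_cm = mr² = 0.15237 kg·m². The pivot is at distance d = 0.4355 m from the centre of mass.
By the parallel-axis theorem, I = I_cm + md² = 0.15237 + 0.15237 = 0.30475 kg·m².
T = 2π√(I/(mgd)) = 2π√(0.30475/(0.8034 × 1.624 × 0.4355)) = 4.601 s.

4.601 s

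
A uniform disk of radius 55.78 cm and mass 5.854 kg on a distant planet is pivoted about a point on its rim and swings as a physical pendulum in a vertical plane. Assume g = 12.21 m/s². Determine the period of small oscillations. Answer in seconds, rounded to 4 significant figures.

I_cm = ½mr² = 0.91071 kg·m². The pivot is at distance d = 0.5578 m from the centre of mass.
By the parallel-axis theorem, I = I_cm + md² = 0.91071 + 1.8214 = 2.7321 kg·m².
T = 2π√(I/(mgd)) = 2π√(2.7321/(5.854 × 12.21 × 0.5578)) = 1.645 s.

1.645 s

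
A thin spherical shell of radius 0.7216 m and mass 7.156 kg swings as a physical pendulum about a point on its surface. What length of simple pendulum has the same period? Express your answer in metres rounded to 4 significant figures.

1.203 m

The equivalent simple-pendulum length is L_eq = I/(md), where I is about the pivot and d = 0.72160 m.
I_cm = (2/3)mR² = 2.4841 kg·m², so I = I_cm + md² = 2.4841 + 3.7262 = 6.2103 kg·m².
L_eq = 6.2103/(7.156 × 0.72160) = 1.203 m.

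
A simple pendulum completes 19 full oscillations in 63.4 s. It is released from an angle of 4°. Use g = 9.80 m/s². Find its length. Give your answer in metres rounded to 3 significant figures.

T = 63.4/19 = 3.337 s.
From T = 2π√(L/g), L = gT²/(4π²) = 9.80 × 3.337²/(4π²) = 2.76 m.

2.76 m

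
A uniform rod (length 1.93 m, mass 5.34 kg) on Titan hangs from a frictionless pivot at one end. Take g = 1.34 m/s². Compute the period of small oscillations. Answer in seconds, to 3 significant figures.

6.16 s

For a physical pendulum T = 2π√(I/(mgd)), with d = 0.9650 m from pivot to centre of mass.
I_cm = mL²/12 = 5.34 × 1.93²/12 = 1.658 kg·m²; I = I_cm + md² = 1.658 + 5.34 × 0.9650² = 6.630 kg·m².
T = 2π√(6.630/(5.34 × 1.34 × 0.9650)) = 6.16 s.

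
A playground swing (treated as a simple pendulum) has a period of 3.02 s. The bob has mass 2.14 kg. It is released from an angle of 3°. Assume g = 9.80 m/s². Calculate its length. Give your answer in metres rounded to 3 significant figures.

From T = 2π√(L/g), L = gT²/(4π²) = 9.80 × 3.020²/(4π²) = 2.26 m.

2.26 m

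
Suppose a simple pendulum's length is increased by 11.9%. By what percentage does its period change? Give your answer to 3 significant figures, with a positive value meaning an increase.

5.78%

T ∝ √L, so T'/T = √(1.119) = 1.058.
Percentage change in T = (1.058 − 1) × 100% = 5.78%.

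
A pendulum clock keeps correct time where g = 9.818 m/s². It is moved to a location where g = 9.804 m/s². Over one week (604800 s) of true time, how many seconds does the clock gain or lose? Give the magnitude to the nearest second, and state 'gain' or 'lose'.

lose 431 s

The clock's period scales as T ∝ 1/√g, so T'/T = √(9.818/9.804) = 1.00071.
In 604800 s of true time the clock registers 604800/1.00071 = 604368.6 s, so it loses 431 s.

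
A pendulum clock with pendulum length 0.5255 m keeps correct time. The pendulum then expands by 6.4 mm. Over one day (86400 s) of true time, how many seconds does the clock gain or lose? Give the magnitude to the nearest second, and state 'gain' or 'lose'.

T ∝ √L, so T'/T = √(0.53190/0.5255) = 1.00607.
In 86400 s of true time the clock registers 86400/1.00607 = 85878.6 s, so it loses 521 s.

lose 521 s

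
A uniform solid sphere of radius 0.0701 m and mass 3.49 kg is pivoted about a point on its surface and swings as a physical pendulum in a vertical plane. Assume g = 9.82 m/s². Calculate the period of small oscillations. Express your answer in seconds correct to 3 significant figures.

I_cm = (2/5)mr² = 0.006860 kg·m². The pivot is at distance d = 0.0701 m from the centre of mass.
By the parallel-axis theorem, I = I_cm + md² = 0.006860 + 0.01715 = 0.02401 kg·m².
T = 2π√(I/(mgd)) = 2π√(0.02401/(3.49 × 9.82 × 0.0701)) = 0.628 s.

0.628 s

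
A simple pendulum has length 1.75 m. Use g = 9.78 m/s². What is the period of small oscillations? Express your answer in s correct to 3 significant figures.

T = 2π√(L/g) = 2π√(1.75/9.78) = 2π × 0.4230 = 2.66 s.

2.66 s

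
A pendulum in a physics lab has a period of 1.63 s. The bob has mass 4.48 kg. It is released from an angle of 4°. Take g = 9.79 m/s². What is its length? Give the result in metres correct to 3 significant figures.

0.659 m

From T = 2π√(L/g), L = gT²/(4π²) = 9.79 × 1.630²/(4π²) = 0.659 m.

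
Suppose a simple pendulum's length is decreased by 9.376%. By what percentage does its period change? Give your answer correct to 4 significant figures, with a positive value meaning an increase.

T ∝ √L, so T'/T = √(0.90624) = 0.95197.
Percentage change in T = (0.95197 − 1) × 100% = -4.803%.

-4.803%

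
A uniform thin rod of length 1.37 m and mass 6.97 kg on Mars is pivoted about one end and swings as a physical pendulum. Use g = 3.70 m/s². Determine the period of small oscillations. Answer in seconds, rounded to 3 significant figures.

3.12 s

For a physical pendulum T = 2π√(I/(mgd)), with d = 0.6850 m from pivot to centre of mass.
I_cm = mL²/12 = 6.97 × 1.37²/12 = 1.090 kg·m²; I = I_cm + md² = 1.090 + 6.97 × 0.6850² = 4.361 kg·m².
T = 2π√(4.361/(6.97 × 3.70 × 0.6850)) = 3.12 s.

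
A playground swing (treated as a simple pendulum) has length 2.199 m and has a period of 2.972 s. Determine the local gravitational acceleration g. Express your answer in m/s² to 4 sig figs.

9.829 m/s²

From T = 2π√(L/g), g = 4π²L/T² = 4π² × 2.199/2.9720² = 9.829 m/s².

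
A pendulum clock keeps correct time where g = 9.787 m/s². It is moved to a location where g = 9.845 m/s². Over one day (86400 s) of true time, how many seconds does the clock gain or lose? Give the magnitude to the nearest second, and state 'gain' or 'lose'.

gain 256 s

The clock's period scales as T ∝ 1/√g, so T'/T = √(9.787/9.845) = 0.997050.
In 86400 s of true time the clock registers 86400/0.997050 = 86655.6 s, so it gains 256 s.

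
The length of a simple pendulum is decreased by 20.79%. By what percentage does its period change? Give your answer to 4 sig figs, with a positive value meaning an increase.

-11.00%

T ∝ √L, so T'/T = √(0.79210) = 0.89000.
Percentage change in T = (0.89000 − 1) × 100% = -11.00%.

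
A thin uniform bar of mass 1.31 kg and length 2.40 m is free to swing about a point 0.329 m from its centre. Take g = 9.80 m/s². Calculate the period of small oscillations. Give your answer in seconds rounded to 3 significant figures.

For a physical pendulum T = 2π√(I/(mgd)), with d = 0.3290 m from pivot to centre of mass.
I_cm = mL²/12 = 1.31 × 2.40²/12 = 0.6288 kg·m²; I = I_cm + md² = 0.6288 + 1.31 × 0.3290² = 0.7706 kg·m².
T = 2π√(0.7706/(1.31 × 9.80 × 0.3290)) = 2.68 s.

2.68 s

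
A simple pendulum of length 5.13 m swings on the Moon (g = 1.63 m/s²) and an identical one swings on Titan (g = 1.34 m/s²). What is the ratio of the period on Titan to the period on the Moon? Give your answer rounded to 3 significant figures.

1.10

T ∝ 1/√g, so T₂/T₁ = √(g₁/g₂) = √(1.63/1.34) = 1.10.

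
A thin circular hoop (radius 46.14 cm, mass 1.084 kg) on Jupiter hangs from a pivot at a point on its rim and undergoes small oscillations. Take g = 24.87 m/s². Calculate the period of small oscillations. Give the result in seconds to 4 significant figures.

1.210 s

I_cm = mr² = 0.23077 kg·m². The pivot is at distance d = 0.4614 m from the centre of mass.
By the parallel-axis theorem, I = I_cm + md² = 0.23077 + 0.23077 = 0.46155 kg·m².
T = 2π√(I/(mgd)) = 2π√(0.46155/(1.084 × 24.87 × 0.4614)) = 1.210 s.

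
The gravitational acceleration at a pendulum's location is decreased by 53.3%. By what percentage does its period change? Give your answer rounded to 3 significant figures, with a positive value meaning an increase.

T ∝ 1/√g, so T'/T = 1/√(0.4670) = 1.463.
Percentage change in T = (1.463 − 1) × 100% = 46.3%.

46.3%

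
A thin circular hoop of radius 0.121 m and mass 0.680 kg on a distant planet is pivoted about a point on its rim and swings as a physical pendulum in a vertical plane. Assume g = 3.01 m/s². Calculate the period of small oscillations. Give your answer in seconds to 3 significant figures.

I_cm = mr² = 0.009956 kg·m². The pivot is at distance d = 0.121 m from the centre of mass.
By the parallel-axis theorem, I = I_cm + md² = 0.009956 + 0.009956 = 0.01991 kg·m².
T = 2π√(I/(mgd)) = 2π√(0.01991/(0.680 × 3.01 × 0.121)) = 1.78 s.

1.78 s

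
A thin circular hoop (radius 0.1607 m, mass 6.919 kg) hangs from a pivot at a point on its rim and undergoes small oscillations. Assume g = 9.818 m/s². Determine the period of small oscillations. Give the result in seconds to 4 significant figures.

I_cm = mr² = 0.17868 kg·m². The pivot is at distance d = 0.1607 m from the centre of mass.
By the parallel-axis theorem, I = I_cm + md² = 0.17868 + 0.17868 = 0.35736 kg·m².
T = 2π√(I/(mgd)) = 2π√(0.35736/(6.919 × 9.818 × 0.1607)) = 1.137 s.

1.137 s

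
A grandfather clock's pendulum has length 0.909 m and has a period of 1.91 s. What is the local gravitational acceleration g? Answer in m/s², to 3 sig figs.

9.84 m/s²

From T = 2π√(L/g), g = 4π²L/T² = 4π² × 0.909/1.910² = 9.84 m/s².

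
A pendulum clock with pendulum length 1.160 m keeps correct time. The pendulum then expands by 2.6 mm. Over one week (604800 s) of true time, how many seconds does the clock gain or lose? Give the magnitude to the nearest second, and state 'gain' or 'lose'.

lose 677 s

T ∝ √L, so T'/T = √(1.16260/1.160) = 1.00112.
In 604800 s of true time the clock registers 604800/1.00112 = 604123.3 s, so it loses 677 s.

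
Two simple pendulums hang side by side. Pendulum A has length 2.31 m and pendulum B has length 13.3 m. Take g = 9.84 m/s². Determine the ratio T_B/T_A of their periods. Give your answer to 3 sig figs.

2.40

T ∝ √L, so T_B/T_A = √(L_B/L_A) = √(13.3/2.31) = 2.40.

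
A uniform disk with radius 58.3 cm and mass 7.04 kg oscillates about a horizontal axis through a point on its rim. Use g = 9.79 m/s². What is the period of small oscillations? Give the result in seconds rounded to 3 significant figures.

I_cm = ½mr² = 1.196 kg·m². The pivot is at distance d = 0.583 m from the centre of mass.
By the parallel-axis theorem, I = I_cm + md² = 1.196 + 2.393 = 3.589 kg·m².
T = 2π√(I/(mgd)) = 2π√(3.589/(7.04 × 9.79 × 0.583)) = 1.88 s.

1.88 s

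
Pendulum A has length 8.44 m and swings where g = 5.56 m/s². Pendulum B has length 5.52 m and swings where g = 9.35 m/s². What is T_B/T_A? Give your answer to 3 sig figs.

T = 2π√(L/g), so T_B/T_A = √((L_B/g_B)/(L_A/g_A)) = √((5.52/9.35)/(8.44/5.56)) = 0.624.

0.624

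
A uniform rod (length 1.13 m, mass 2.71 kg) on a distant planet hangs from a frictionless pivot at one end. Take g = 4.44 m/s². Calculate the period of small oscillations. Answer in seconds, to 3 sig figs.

2.59 s

For a physical pendulum T = 2π√(I/(mgd)), with d = 0.5650 m from pivot to centre of mass.
I_cm = mL²/12 = 2.71 × 1.13²/12 = 0.2884 kg·m²; I = I_cm + md² = 0.2884 + 2.71 × 0.5650² = 1.153 kg·m².
T = 2π√(1.153/(2.71 × 4.44 × 0.5650)) = 2.59 s.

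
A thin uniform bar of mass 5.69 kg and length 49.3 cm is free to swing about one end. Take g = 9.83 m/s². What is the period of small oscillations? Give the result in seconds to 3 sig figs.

For a physical pendulum T = 2π√(I/(mgd)), with d = 0.2465 m from pivot to centre of mass.
I_cm = mL²/12 = 5.69 × 0.493²/12 = 0.1152 kg·m²; I = I_cm + md² = 0.1152 + 5.69 × 0.2465² = 0.4610 kg·m².
T = 2π√(0.4610/(5.69 × 9.83 × 0.2465)) = 1.15 s.

1.15 s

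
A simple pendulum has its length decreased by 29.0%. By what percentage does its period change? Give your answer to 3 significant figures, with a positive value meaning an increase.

T ∝ √L, so T'/T = √(0.7100) = 0.8426.
Percentage change in T = (0.8426 − 1) × 100% = -15.7%.

-15.7%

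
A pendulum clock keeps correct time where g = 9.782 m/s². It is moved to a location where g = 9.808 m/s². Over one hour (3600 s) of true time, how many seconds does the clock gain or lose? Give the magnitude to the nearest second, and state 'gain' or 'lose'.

The clock's period scales as T ∝ 1/√g, so T'/T = √(9.782/9.808) = 0.998674.
In 3600 s of true time the clock registers 3600/0.998674 = 3604.8 s, so it gains 5 s.

gain 5 s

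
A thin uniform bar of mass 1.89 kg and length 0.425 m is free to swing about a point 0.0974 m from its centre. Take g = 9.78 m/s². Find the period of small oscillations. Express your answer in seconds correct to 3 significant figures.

For a physical pendulum T = 2π√(I/(mgd)), with d = 0.09740 m from pivot to centre of mass.
I_cm = mL²/12 = 1.89 × 0.425²/12 = 0.02845 kg·m²; I = I_cm + md² = 0.02845 + 1.89 × 0.09740² = 0.04638 kg·m².
T = 2π√(0.04638/(1.89 × 9.78 × 0.09740)) = 1.01 s.

1.01 s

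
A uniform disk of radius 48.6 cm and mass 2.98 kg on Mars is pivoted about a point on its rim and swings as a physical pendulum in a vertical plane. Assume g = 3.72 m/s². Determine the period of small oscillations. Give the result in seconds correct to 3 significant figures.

2.78 s

I_cm = ½mr² = 0.3519 kg·m². The pivot is at distance d = 0.486 m from the centre of mass.
By the parallel-axis theorem, I = I_cm + md² = 0.3519 + 0.7039 = 1.056 kg·m².
T = 2π√(I/(mgd)) = 2π√(1.056/(2.98 × 3.72 × 0.486)) = 2.78 s.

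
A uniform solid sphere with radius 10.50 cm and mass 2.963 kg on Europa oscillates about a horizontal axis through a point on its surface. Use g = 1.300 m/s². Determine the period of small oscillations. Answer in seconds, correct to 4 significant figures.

2.113 s

I_cm = (2/5)mr² = 0.013067 kg·m². The pivot is at distance d = 0.1050 m from the centre of mass.
By the parallel-axis theorem, I = I_cm + md² = 0.013067 + 0.032667 = 0.045734 kg·m².
T = 2π√(I/(mgd)) = 2π√(0.045734/(2.963 × 1.300 × 0.1050)) = 2.113 s.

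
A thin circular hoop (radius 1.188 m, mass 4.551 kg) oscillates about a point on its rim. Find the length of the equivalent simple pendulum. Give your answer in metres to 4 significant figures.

2.376 m

The equivalent simple-pendulum length is L_eq = I/(md), where I is about the pivot and d = 1.1880 m.
I_cm = mR² = 6.4230 kg·m², so I = I_cm + md² = 6.4230 + 6.4230 = 12.846 kg·m².
L_eq = 12.846/(4.551 × 1.1880) = 2.376 m.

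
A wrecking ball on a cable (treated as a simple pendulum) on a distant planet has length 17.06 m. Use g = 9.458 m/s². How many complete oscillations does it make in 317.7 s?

37

T = 2π√(L/g) = 2π√(17.06/9.458) = 8.4386 s.
Number of complete oscillations = ⌊317.7/8.4386⌋ = ⌊37.648⌋ = 37.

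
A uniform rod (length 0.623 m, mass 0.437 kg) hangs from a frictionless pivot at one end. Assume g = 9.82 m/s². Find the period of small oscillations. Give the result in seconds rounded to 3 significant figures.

For a physical pendulum T = 2π√(I/(mgd)), with d = 0.3115 m from pivot to centre of mass.
I_cm = mL²/12 = 0.437 × 0.623²/12 = 0.01413 kg·m²; I = I_cm + md² = 0.01413 + 0.437 × 0.3115² = 0.05654 kg·m².
T = 2π√(0.05654/(0.437 × 9.82 × 0.3115)) = 1.29 s.

1.29 s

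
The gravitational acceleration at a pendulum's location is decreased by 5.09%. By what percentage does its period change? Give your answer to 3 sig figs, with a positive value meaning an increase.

2.65%

T ∝ 1/√g, so T'/T = 1/√(0.9491) = 1.026.
Percentage change in T = (1.026 − 1) × 100% = 2.65%.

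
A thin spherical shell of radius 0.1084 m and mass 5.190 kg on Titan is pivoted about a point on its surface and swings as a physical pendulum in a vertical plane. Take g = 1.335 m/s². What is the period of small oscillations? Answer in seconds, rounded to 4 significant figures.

2.311 s

I_cm = (2/3)mr² = 0.040657 kg·m². The pivot is at distance d = 0.1084 m from the centre of mass.
By the parallel-axis theorem, I = I_cm + md² = 0.040657 + 0.060985 = 0.10164 kg·m².
T = 2π√(I/(mgd)) = 2π√(0.10164/(5.190 × 1.335 × 0.1084)) = 2.311 s.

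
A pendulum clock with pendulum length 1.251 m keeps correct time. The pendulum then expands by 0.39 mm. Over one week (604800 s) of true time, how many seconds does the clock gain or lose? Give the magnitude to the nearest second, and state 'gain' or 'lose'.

T ∝ √L, so T'/T = √(1.25139/1.251) = 1.00016.
In 604800 s of true time the clock registers 604800/1.00016 = 604705.7 s, so it loses 94 s.

lose 94 s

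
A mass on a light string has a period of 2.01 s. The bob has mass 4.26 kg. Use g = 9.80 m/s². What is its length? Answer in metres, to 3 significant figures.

From T = 2π√(L/g), L = gT²/(4π²) = 9.80 × 2.010²/(4π²) = 1.00 m.

1.00 m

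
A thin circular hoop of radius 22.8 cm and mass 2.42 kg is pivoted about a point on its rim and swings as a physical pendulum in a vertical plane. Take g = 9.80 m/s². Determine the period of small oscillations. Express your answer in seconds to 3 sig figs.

1.36 s

I_cm = mr² = 0.1258 kg·m². The pivot is at distance d = 0.228 m from the centre of mass.
By the parallel-axis theorem, I = I_cm + md² = 0.1258 + 0.1258 = 0.2516 kg·m².
T = 2π√(I/(mgd)) = 2π√(0.2516/(2.42 × 9.80 × 0.228)) = 1.36 s.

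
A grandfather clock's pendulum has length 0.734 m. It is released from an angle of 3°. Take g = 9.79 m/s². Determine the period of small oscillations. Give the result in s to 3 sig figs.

1.72 s

T = 2π√(L/g) = 2π√(0.734/9.79) = 2π × 0.2738 = 1.72 s.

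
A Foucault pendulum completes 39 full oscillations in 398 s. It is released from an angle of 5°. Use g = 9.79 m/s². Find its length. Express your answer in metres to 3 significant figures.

T = 398/39 = 10.21 s.
From T = 2π√(L/g), L = gT²/(4π²) = 9.79 × 10.21²/(4π²) = 25.8 m.

25.8 m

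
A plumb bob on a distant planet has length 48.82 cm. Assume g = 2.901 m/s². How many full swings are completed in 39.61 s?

T = 2π√(L/g) = 2π√(0.4882/2.901) = 2.5775 s.
Number of complete oscillations = ⌊39.61/2.5775⌋ = ⌊15.367⌋ = 15.

15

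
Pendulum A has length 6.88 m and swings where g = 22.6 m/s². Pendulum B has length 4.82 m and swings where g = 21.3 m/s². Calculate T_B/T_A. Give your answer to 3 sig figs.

0.862

T = 2π√(L/g), so T_B/T_A = √((L_B/g_B)/(L_A/g_A)) = √((4.82/21.3)/(6.88/22.6)) = 0.862.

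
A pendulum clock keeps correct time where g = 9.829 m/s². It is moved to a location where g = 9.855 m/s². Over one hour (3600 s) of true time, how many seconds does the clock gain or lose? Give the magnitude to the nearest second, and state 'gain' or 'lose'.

The clock's period scales as T ∝ 1/√g, so T'/T = √(9.829/9.855) = 0.998680.
In 3600 s of true time the clock registers 3600/0.998680 = 3604.8 s, so it gains 5 s.

gain 5 s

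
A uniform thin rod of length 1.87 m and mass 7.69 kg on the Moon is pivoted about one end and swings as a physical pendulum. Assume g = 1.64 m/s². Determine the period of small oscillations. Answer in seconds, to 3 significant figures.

5.48 s

For a physical pendulum T = 2π√(I/(mgd)), with d = 0.9350 m from pivot to centre of mass.
I_cm = mL²/12 = 7.69 × 1.87²/12 = 2.241 kg·m²; I = I_cm + md² = 2.241 + 7.69 × 0.9350² = 8.964 kg·m².
T = 2π√(8.964/(7.69 × 1.64 × 0.9350)) = 5.48 s.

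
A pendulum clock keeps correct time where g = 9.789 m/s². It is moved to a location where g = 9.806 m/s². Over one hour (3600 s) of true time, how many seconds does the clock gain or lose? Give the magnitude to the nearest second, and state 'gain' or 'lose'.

The clock's period scales as T ∝ 1/√g, so T'/T = √(9.789/9.806) = 0.999133.
In 3600 s of true time the clock registers 3600/0.999133 = 3603.1 s, so it gains 3 s.

gain 3 s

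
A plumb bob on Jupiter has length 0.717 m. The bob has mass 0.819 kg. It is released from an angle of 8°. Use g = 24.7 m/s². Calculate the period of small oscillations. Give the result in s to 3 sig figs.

1.07 s

T = 2π√(L/g) = 2π√(0.717/24.7) = 2π × 0.1704 = 1.07 s.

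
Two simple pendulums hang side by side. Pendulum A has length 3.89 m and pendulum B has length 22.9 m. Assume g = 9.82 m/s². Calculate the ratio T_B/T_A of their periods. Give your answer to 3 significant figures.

T ∝ √L, so T_B/T_A = √(L_B/L_A) = √(22.9/3.89) = 2.43.

2.43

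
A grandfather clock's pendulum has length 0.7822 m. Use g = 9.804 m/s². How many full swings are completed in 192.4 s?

108

T = 2π√(L/g) = 2π√(0.7822/9.804) = 1.7747 s.
Number of complete oscillations = ⌊192.4/1.7747⌋ = ⌊108.41⌋ = 108.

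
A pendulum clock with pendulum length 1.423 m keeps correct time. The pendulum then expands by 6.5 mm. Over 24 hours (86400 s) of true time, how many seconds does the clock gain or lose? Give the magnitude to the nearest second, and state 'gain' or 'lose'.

T ∝ √L, so T'/T = √(1.42950/1.423) = 1.00228.
In 86400 s of true time the clock registers 86400/1.00228 = 86203.3 s, so it loses 197 s.

lose 197 s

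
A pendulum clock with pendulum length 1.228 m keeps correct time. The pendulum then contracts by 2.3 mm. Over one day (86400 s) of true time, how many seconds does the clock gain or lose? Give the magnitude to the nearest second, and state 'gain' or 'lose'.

gain 81 s

T ∝ √L, so T'/T = √(1.22570/1.228) = 0.999063.
In 86400 s of true time the clock registers 86400/0.999063 = 86481.0 s, so it gains 81 s.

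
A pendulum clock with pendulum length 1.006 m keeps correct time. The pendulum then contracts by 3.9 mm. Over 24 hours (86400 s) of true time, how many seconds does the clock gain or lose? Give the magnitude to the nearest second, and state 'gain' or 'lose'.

T ∝ √L, so T'/T = √(1.00210/1.006) = 0.998060.
In 86400 s of true time the clock registers 86400/0.998060 = 86568.0 s, so it gains 168 s.

gain 168 s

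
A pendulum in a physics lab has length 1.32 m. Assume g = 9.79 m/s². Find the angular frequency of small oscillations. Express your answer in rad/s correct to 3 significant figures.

2.72 rad/s

ω = √(g/L) = √(9.79/1.32) = 2.72 rad/s.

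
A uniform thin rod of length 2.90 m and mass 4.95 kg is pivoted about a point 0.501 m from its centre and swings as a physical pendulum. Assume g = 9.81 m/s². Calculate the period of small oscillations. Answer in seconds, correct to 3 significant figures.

For a physical pendulum T = 2π√(I/(mgd)), with d = 0.5010 m from pivot to centre of mass.
I_cm = mL²/12 = 4.95 × 2.90²/12 = 3.469 kg·m²; I = I_cm + md² = 3.469 + 4.95 × 0.5010² = 4.712 kg·m².
T = 2π√(4.712/(4.95 × 9.81 × 0.5010)) = 2.77 s.

2.77 s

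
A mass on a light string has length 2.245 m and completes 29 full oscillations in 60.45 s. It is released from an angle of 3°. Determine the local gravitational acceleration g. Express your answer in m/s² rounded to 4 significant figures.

20.40 m/s²

T = 60.45/29 = 2.0845 s.
From T = 2π√(L/g), g = 4π²L/T² = 4π² × 2.245/2.0845² = 20.40 m/s².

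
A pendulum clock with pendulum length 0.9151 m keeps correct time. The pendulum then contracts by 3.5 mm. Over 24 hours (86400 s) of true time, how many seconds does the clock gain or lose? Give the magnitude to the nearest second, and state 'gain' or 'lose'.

gain 166 s

T ∝ √L, so T'/T = √(0.91160/0.9151) = 0.998086.
In 86400 s of true time the clock registers 86400/0.998086 = 86565.7 s, so it gains 166 s.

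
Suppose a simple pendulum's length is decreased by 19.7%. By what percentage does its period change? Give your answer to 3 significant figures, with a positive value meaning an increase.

T ∝ √L, so T'/T = √(0.8030) = 0.8961.
Percentage change in T = (0.8961 − 1) × 100% = -10.4%.

-10.4%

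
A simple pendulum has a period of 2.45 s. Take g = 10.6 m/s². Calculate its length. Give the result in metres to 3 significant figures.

From T = 2π√(L/g), L = gT²/(4π²) = 10.6 × 2.450²/(4π²) = 1.61 m.

1.61 m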